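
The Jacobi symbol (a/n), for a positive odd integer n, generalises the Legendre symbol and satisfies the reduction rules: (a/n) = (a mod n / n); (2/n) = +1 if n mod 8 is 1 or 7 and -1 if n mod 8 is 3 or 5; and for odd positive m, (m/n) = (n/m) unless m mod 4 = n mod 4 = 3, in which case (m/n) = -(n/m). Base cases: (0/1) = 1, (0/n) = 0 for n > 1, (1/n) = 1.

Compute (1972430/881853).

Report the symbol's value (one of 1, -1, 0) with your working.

(1972430/881853): 1972430 mod 881853 = 208724, so (1972430/881853) = (208724/881853)
factor out 2^2: 208724 = 2^2·52181; with 881853 mod 8 = 5, (2/881853) = -1; sign now +1; continue with (52181/881853)
flip (52181/881853) -> (881853/52181): both odd, 52181 mod 4 = 1, 881853 mod 4 = 1, so the flip contributes +1; sign now +1
(881853/52181): 881853 mod 52181 = 46957, so (881853/52181) = (46957/52181)
flip (46957/52181) -> (52181/46957): both odd, 46957 mod 4 = 1, 52181 mod 4 = 1, so the flip contributes +1; sign now +1
(52181/46957): 52181 mod 46957 = 5224, so (52181/46957) = (5224/46957)
factor out 2^3: 5224 = 2^3·653; with 46957 mod 8 = 5, (2/46957) = -1; sign now -1; continue with (653/46957)
flip (653/46957) -> (46957/653): both odd, 653 mod 4 = 1, 46957 mod 4 = 1, so the flip contributes +1; sign now -1
(46957/653): 46957 mod 653 = 594, so (46957/653) = (594/653)
factor out 2^1: 594 = 2^1·297; with 653 mod 8 = 5, (2/653) = -1; sign now +1; continue with (297/653)
flip (297/653) -> (653/297): both odd, 297 mod 4 = 1, 653 mod 4 = 1, so the flip contributes +1; sign now +1
(653/297): 653 mod 297 = 59, so (653/297) = (59/297)
flip (59/297) -> (297/59): both odd, 59 mod 4 = 3, 297 mod 4 = 1, so the flip contributes +1; sign now +1
(297/59): 297 mod 59 = 2, so (297/59) = (2/59)
factor out 2^1: 2 = 2^1·1; with 59 mod 8 = 3, (2/59) = -1; sign now -1; continue with (1/59)
reached (1/59) = 1, so the symbol is -1

-1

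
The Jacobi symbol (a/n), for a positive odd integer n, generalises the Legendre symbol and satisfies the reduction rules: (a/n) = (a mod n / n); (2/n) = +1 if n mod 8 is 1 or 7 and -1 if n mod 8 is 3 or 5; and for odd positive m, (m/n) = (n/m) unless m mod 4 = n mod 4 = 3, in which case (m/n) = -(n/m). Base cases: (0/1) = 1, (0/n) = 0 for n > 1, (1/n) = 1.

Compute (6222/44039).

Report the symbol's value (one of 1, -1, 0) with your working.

6222 = 2^1·3111; (2/44039) = +1 since 44039 mod 8 = 7, so (6222/44039) = (+1)^1·(3111/44039); sign now +1
reciprocity: (3111/44039) = -1·(44039/3111) since 3111 mod 4 = 3, 44039 mod 4 = 3; sign now -1
(44039/3111) = (485/3111)   [reduce mod 3111]
reciprocity: (485/3111) = +1·(3111/485) since 485 mod 4 = 1, 3111 mod 4 = 3; sign now -1
(3111/485) = (201/485)   [reduce mod 485]
reciprocity: (201/485) = +1·(485/201) since 201 mod 4 = 1, 485 mod 4 = 1; sign now -1
(485/201) = (83/201)   [reduce mod 201]
reciprocity: (83/201) = +1·(201/83) since 83 mod 4 = 3, 201 mod 4 = 1; sign now -1
(201/83) = (35/83)   [reduce mod 83]
reciprocity: (35/83) = -1·(83/35) since 35 mod 4 = 3, 83 mod 4 = 3; sign now +1
(83/35) = (13/35)   [reduce mod 35]
reciprocity: (13/35) = +1·(35/13) since 13 mod 4 = 1, 35 mod 4 = 3; sign now +1
(35/13) = (9/13)   [reduce mod 13]
reciprocity: (9/13) = +1·(13/9) since 9 mod 4 = 1, 13 mod 4 = 1; sign now +1
(13/9) = (4/9)   [reduce mod 9]
4 = 2^2·1; (2/9) = +1 since 9 mod 8 = 1, so (4/9) = (+1)^2·(1/9); sign now +1
(1/9) = 1; final value = sign = +1

1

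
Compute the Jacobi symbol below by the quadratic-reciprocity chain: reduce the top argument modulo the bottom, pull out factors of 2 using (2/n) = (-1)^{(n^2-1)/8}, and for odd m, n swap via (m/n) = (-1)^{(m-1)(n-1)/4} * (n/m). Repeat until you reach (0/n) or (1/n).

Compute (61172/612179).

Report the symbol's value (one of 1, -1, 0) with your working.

1

61172 = 2^2·15293; (2/612179) = -1 since 612179 mod 8 = 3, so (61172/612179) = (-1)^2·(15293/612179); sign now +1
reciprocity: (15293/612179) = +1·(612179/15293) since 15293 mod 4 = 1, 612179 mod 4 = 3; sign now +1
(612179/15293) = (459/15293)   [reduce mod 15293]
reciprocity: (459/15293) = +1·(15293/459) since 459 mod 4 = 3, 15293 mod 4 = 1; sign now +1
(15293/459) = (146/459)   [reduce mod 459]
146 = 2^1·73; (2/459) = -1 since 459 mod 8 = 3, so (146/459) = (-1)^1·(73/459); sign now -1
reciprocity: (73/459) = +1·(459/73) since 73 mod 4 = 1, 459 mod 4 = 3; sign now -1
(459/73) = (21/73)   [reduce mod 73]
reciprocity: (21/73) = +1·(73/21) since 21 mod 4 = 1, 73 mod 4 = 1; sign now -1
(73/21) = (10/21)   [reduce mod 21]
10 = 2^1·5; (2/21) = -1 since 21 mod 8 = 5, so (10/21) = (-1)^1·(5/21); sign now +1
reciprocity: (5/21) = +1·(21/5) since 5 mod 4 = 1, 21 mod 4 = 1; sign now +1
(21/5) = (1/5)   [reduce mod 5]
(1/5) = 1; final value = sign = +1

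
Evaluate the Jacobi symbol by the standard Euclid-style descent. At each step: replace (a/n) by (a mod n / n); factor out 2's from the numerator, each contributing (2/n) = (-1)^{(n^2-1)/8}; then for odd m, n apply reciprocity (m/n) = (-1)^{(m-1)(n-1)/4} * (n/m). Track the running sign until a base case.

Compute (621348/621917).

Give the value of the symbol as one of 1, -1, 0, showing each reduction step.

0

621348 = 2^2·155337; (2/621917) = -1 since 621917 mod 8 = 5, so (621348/621917) = (-1)^2·(155337/621917); sign now +1
reciprocity: (155337/621917) = +1·(621917/155337) since 155337 mod 4 = 1, 621917 mod 4 = 1; sign now +1
(621917/155337) = (569/155337)   [reduce mod 155337]
reciprocity: (569/155337) = +1·(155337/569) since 569 mod 4 = 1, 155337 mod 4 = 1; sign now +1
(155337/569) = (0/569)   [reduce mod 569]
(0/569) = 0   [gcd(a, n) > 1]; final value = 0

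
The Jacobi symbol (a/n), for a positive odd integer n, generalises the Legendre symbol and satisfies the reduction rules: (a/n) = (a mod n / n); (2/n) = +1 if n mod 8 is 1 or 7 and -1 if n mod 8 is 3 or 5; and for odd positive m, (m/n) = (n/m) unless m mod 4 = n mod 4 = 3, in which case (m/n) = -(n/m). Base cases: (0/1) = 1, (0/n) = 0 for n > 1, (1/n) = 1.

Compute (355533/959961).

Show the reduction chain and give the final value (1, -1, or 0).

0

flip (355533/959961) -> (959961/355533): both odd, 355533 mod 4 = 1, 959961 mod 4 = 1, so the flip contributes +1; sign now +1
(959961/355533): 959961 mod 355533 = 248895, so (959961/355533) = (248895/355533)
flip (248895/355533) -> (355533/248895): both odd, 248895 mod 4 = 3, 355533 mod 4 = 1, so the flip contributes +1; sign now +1
(355533/248895): 355533 mod 248895 = 106638, so (355533/248895) = (106638/248895)
factor out 2^1: 106638 = 2^1·53319; with 248895 mod 8 = 7, (2/248895) = +1; sign now +1; continue with (53319/248895)
flip (53319/248895) -> (248895/53319): both odd, 53319 mod 4 = 3, 248895 mod 4 = 3, so the flip contributes -1; sign now -1
(248895/53319): 248895 mod 53319 = 35619, so (248895/53319) = (35619/53319)
flip (35619/53319) -> (53319/35619): both odd, 35619 mod 4 = 3, 53319 mod 4 = 3, so the flip contributes -1; sign now +1
(53319/35619): 53319 mod 35619 = 17700, so (53319/35619) = (17700/35619)
factor out 2^2: 17700 = 2^2·4425; with 35619 mod 8 = 3, (2/35619) = -1; sign now +1; continue with (4425/35619)
flip (4425/35619) -> (35619/4425): both odd, 4425 mod 4 = 1, 35619 mod 4 = 3, so the flip contributes +1; sign now +1
(35619/4425): 35619 mod 4425 = 219, so (35619/4425) = (219/4425)
flip (219/4425) -> (4425/219): both odd, 219 mod 4 = 3, 4425 mod 4 = 1, so the flip contributes +1; sign now +1
(4425/219): 4425 mod 219 = 45, so (4425/219) = (45/219)
flip (45/219) -> (219/45): both odd, 45 mod 4 = 1, 219 mod 4 = 3, so the flip contributes +1; sign now +1
(219/45): 219 mod 45 = 39, so (219/45) = (39/45)
flip (39/45) -> (45/39): both odd, 39 mod 4 = 3, 45 mod 4 = 1, so the flip contributes +1; sign now +1
(45/39): 45 mod 39 = 6, so (45/39) = (6/39)
factor out 2^1: 6 = 2^1·3; with 39 mod 8 = 7, (2/39) = +1; sign now +1; continue with (3/39)
flip (3/39) -> (39/3): both odd, 3 mod 4 = 3, 39 mod 4 = 3, so the flip contributes -1; sign now -1
(39/3): 39 mod 3 = 0, so (39/3) = (0/3)
reached (0/3); gcd(a, n) > 1, so (0/3) = 0 and the symbol is 0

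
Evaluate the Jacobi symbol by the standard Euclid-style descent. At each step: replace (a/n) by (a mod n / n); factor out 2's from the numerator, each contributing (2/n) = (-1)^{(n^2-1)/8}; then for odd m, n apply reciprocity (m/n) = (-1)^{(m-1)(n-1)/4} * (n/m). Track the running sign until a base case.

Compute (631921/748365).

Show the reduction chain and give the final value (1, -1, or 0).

flip (631921/748365) -> (748365/631921): both odd, 631921 mod 4 = 1, 748365 mod 4 = 1, so the flip contributes +1; sign now +1
(748365/631921): 748365 mod 631921 = 116444, so (748365/631921) = (116444/631921)
factor out 2^2: 116444 = 2^2·29111; with 631921 mod 8 = 1, (2/631921) = +1; sign now +1; continue with (29111/631921)
flip (29111/631921) -> (631921/29111): both odd, 29111 mod 4 = 3, 631921 mod 4 = 1, so the flip contributes +1; sign now +1
(631921/29111): 631921 mod 29111 = 20590, so (631921/29111) = (20590/29111)
factor out 2^1: 20590 = 2^1·10295; with 29111 mod 8 = 7, (2/29111) = +1; sign now +1; continue with (10295/29111)
flip (10295/29111) -> (29111/10295): both odd, 10295 mod 4 = 3, 29111 mod 4 = 3, so the flip contributes -1; sign now -1
(29111/10295): 29111 mod 10295 = 8521, so (29111/10295) = (8521/10295)
flip (8521/10295) -> (10295/8521): both odd, 8521 mod 4 = 1, 10295 mod 4 = 3, so the flip contributes +1; sign now -1
(10295/8521): 10295 mod 8521 = 1774, so (10295/8521) = (1774/8521)
factor out 2^1: 1774 = 2^1·887; with 8521 mod 8 = 1, (2/8521) = +1; sign now -1; continue with (887/8521)
flip (887/8521) -> (8521/887): both odd, 887 mod 4 = 3, 8521 mod 4 = 1, so the flip contributes +1; sign now -1
(8521/887): 8521 mod 887 = 538, so (8521/887) = (538/887)
factor out 2^1: 538 = 2^1·269; with 887 mod 8 = 7, (2/887) = +1; sign now -1; continue with (269/887)
flip (269/887) -> (887/269): both odd, 269 mod 4 = 1, 887 mod 4 = 3, so the flip contributes +1; sign now -1
(887/269): 887 mod 269 = 80, so (887/269) = (80/269)
factor out 2^4: 80 = 2^4·5; with 269 mod 8 = 5, (2/269) = -1; sign now -1; continue with (5/269)
flip (5/269) -> (269/5): both odd, 5 mod 4 = 1, 269 mod 4 = 1, so the flip contributes +1; sign now -1
(269/5): 269 mod 5 = 4, so (269/5) = (4/5)
factor out 2^2: 4 = 2^2·1; with 5 mod 8 = 5, (2/5) = -1; sign now -1; continue with (1/5)
reached (1/5) = 1, so the symbol is -1

-1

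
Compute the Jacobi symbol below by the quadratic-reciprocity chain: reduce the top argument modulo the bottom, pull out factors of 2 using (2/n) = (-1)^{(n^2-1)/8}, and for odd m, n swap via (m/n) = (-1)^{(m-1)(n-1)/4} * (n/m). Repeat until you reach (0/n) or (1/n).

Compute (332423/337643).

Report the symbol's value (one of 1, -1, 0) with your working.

reciprocity: (332423/337643) = -1·(337643/332423) since 332423 mod 4 = 3, 337643 mod 4 = 3; sign now -1
(337643/332423) = (5220/332423)   [reduce mod 332423]
5220 = 2^2·1305; (2/332423) = +1 since 332423 mod 8 = 7, so (5220/332423) = (+1)^2·(1305/332423); sign now -1
reciprocity: (1305/332423) = +1·(332423/1305) since 1305 mod 4 = 1, 332423 mod 4 = 3; sign now -1
(332423/1305) = (953/1305)   [reduce mod 1305]
reciprocity: (953/1305) = +1·(1305/953) since 953 mod 4 = 1, 1305 mod 4 = 1; sign now -1
(1305/953) = (352/953)   [reduce mod 953]
352 = 2^5·11; (2/953) = +1 since 953 mod 8 = 1, so (352/953) = (+1)^5·(11/953); sign now -1
reciprocity: (11/953) = +1·(953/11) since 11 mod 4 = 3, 953 mod 4 = 1; sign now -1
(953/11) = (7/11)   [reduce mod 11]
reciprocity: (7/11) = -1·(11/7) since 7 mod 4 = 3, 11 mod 4 = 3; sign now +1
(11/7) = (4/7)   [reduce mod 7]
4 = 2^2·1; (2/7) = +1 since 7 mod 8 = 7, so (4/7) = (+1)^2·(1/7); sign now +1
(1/7) = 1; final value = sign = +1

1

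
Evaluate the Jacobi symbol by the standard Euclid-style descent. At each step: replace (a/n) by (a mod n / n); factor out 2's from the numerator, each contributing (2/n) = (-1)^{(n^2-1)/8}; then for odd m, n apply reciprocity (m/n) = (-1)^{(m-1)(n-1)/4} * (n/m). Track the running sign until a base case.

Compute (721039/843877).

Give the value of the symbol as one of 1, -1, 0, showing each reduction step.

flip (721039/843877) -> (843877/721039): both odd, 721039 mod 4 = 3, 843877 mod 4 = 1, so the flip contributes +1; sign now +1
(843877/721039): 843877 mod 721039 = 122838, so (843877/721039) = (122838/721039)
factor out 2^1: 122838 = 2^1·61419; with 721039 mod 8 = 7, (2/721039) = +1; sign now +1; continue with (61419/721039)
flip (61419/721039) -> (721039/61419): both odd, 61419 mod 4 = 3, 721039 mod 4 = 3, so the flip contributes -1; sign now -1
(721039/61419): 721039 mod 61419 = 45430, so (721039/61419) = (45430/61419)
factor out 2^1: 45430 = 2^1·22715; with 61419 mod 8 = 3, (2/61419) = -1; sign now +1; continue with (22715/61419)
flip (22715/61419) -> (61419/22715): both odd, 22715 mod 4 = 3, 61419 mod 4 = 3, so the flip contributes -1; sign now -1
(61419/22715): 61419 mod 22715 = 15989, so (61419/22715) = (15989/22715)
flip (15989/22715) -> (22715/15989): both odd, 15989 mod 4 = 1, 22715 mod 4 = 3, so the flip contributes +1; sign now -1
(22715/15989): 22715 mod 15989 = 6726, so (22715/15989) = (6726/15989)
factor out 2^1: 6726 = 2^1·3363; with 15989 mod 8 = 5, (2/15989) = -1; sign now +1; continue with (3363/15989)
flip (3363/15989) -> (15989/3363): both odd, 3363 mod 4 = 3, 15989 mod 4 = 1, so the flip contributes +1; sign now +1
(15989/3363): 15989 mod 3363 = 2537, so (15989/3363) = (2537/3363)
flip (2537/3363) -> (3363/2537): both odd, 2537 mod 4 = 1, 3363 mod 4 = 3, so the flip contributes +1; sign now +1
(3363/2537): 3363 mod 2537 = 826, so (3363/2537) = (826/2537)
factor out 2^1: 826 = 2^1·413; with 2537 mod 8 = 1, (2/2537) = +1; sign now +1; continue with (413/2537)
flip (413/2537) -> (2537/413): both odd, 413 mod 4 = 1, 2537 mod 4 = 1, so the flip contributes +1; sign now +1
(2537/413): 2537 mod 413 = 59, so (2537/413) = (59/413)
flip (59/413) -> (413/59): both odd, 59 mod 4 = 3, 413 mod 4 = 1, so the flip contributes +1; sign now +1
(413/59): 413 mod 59 = 0, so (413/59) = (0/59)
reached (0/59); gcd(a, n) > 1, so (0/59) = 0 and the symbol is 0

0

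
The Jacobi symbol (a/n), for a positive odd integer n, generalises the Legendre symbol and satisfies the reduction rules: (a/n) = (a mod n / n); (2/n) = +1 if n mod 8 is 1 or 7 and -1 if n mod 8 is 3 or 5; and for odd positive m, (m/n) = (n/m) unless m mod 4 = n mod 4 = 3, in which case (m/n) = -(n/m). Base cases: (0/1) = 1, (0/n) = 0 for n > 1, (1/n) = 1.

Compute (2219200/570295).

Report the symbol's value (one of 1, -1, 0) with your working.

(2219200/570295) = (508315/570295)   [reduce mod 570295]
reciprocity: (508315/570295) = -1·(570295/508315) since 508315 mod 4 = 3, 570295 mod 4 = 3; sign now -1
(570295/508315) = (61980/508315)   [reduce mod 508315]
61980 = 2^2·15495; (2/508315) = -1 since 508315 mod 8 = 3, so (61980/508315) = (-1)^2·(15495/508315); sign now -1
reciprocity: (15495/508315) = -1·(508315/15495) since 15495 mod 4 = 3, 508315 mod 4 = 3; sign now +1
(508315/15495) = (12475/15495)   [reduce mod 15495]
reciprocity: (12475/15495) = -1·(15495/12475) since 12475 mod 4 = 3, 15495 mod 4 = 3; sign now -1
(15495/12475) = (3020/12475)   [reduce mod 12475]
3020 = 2^2·755; (2/12475) = -1 since 12475 mod 8 = 3, so (3020/12475) = (-1)^2·(755/12475); sign now -1
reciprocity: (755/12475) = -1·(12475/755) since 755 mod 4 = 3, 12475 mod 4 = 3; sign now +1
(12475/755) = (395/755)   [reduce mod 755]
reciprocity: (395/755) = -1·(755/395) since 395 mod 4 = 3, 755 mod 4 = 3; sign now -1
(755/395) = (360/395)   [reduce mod 395]
360 = 2^3·45; (2/395) = -1 since 395 mod 8 = 3, so (360/395) = (-1)^3·(45/395); sign now +1
reciprocity: (45/395) = +1·(395/45) since 45 mod 4 = 1, 395 mod 4 = 3; sign now +1
(395/45) = (35/45)   [reduce mod 45]
reciprocity: (35/45) = +1·(45/35) since 35 mod 4 = 3, 45 mod 4 = 1; sign now +1
(45/35) = (10/35)   [reduce mod 35]
10 = 2^1·5; (2/35) = -1 since 35 mod 8 = 3, so (10/35) = (-1)^1·(5/35); sign now -1
reciprocity: (5/35) = +1·(35/5) since 5 mod 4 = 1, 35 mod 4 = 3; sign now -1
(35/5) = (0/5)   [reduce mod 5]
(0/5) = 0   [gcd(a, n) > 1]; final value = 0

0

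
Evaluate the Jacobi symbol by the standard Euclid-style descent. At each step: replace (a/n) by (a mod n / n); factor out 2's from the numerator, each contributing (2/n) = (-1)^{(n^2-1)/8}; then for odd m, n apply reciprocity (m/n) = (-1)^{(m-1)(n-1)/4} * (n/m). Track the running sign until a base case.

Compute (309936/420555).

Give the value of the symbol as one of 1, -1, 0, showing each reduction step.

factor out 2^4: 309936 = 2^4·19371; with 420555 mod 8 = 3, (2/420555) = -1; sign now +1; continue with (19371/420555)
flip (19371/420555) -> (420555/19371): both odd, 19371 mod 4 = 3, 420555 mod 4 = 3, so the flip contributes -1; sign now -1
(420555/19371): 420555 mod 19371 = 13764, so (420555/19371) = (13764/19371)
factor out 2^2: 13764 = 2^2·3441; with 19371 mod 8 = 3, (2/19371) = -1; sign now -1; continue with (3441/19371)
flip (3441/19371) -> (19371/3441): both odd, 3441 mod 4 = 1, 19371 mod 4 = 3, so the flip contributes +1; sign now -1
(19371/3441): 19371 mod 3441 = 2166, so (19371/3441) = (2166/3441)
factor out 2^1: 2166 = 2^1·1083; with 3441 mod 8 = 1, (2/3441) = +1; sign now -1; continue with (1083/3441)
flip (1083/3441) -> (3441/1083): both odd, 1083 mod 4 = 3, 3441 mod 4 = 1, so the flip contributes +1; sign now -1
(3441/1083): 3441 mod 1083 = 192, so (3441/1083) = (192/1083)
factor out 2^6: 192 = 2^6·3; with 1083 mod 8 = 3, (2/1083) = -1; sign now -1; continue with (3/1083)
flip (3/1083) -> (1083/3): both odd, 3 mod 4 = 3, 1083 mod 4 = 3, so the flip contributes -1; sign now +1
(1083/3): 1083 mod 3 = 0, so (1083/3) = (0/3)
reached (0/3); gcd(a, n) > 1, so (0/3) = 0 and the symbol is 0

0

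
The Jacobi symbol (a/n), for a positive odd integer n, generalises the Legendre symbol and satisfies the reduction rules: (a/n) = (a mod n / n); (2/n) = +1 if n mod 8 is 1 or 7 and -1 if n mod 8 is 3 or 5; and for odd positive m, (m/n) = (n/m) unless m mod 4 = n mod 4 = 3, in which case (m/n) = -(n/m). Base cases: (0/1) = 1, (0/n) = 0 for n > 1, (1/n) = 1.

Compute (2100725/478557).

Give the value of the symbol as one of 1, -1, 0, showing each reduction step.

-1

(2100725/478557): 2100725 mod 478557 = 186497, so (2100725/478557) = (186497/478557)
flip (186497/478557) -> (478557/186497): both odd, 186497 mod 4 = 1, 478557 mod 4 = 1, so the flip contributes +1; sign now +1
(478557/186497): 478557 mod 186497 = 105563, so (478557/186497) = (105563/186497)
flip (105563/186497) -> (186497/105563): both odd, 105563 mod 4 = 3, 186497 mod 4 = 1, so the flip contributes +1; sign now +1
(186497/105563): 186497 mod 105563 = 80934, so (186497/105563) = (80934/105563)
factor out 2^1: 80934 = 2^1·40467; with 105563 mod 8 = 3, (2/105563) = -1; sign now -1; continue with (40467/105563)
flip (40467/105563) -> (105563/40467): both odd, 40467 mod 4 = 3, 105563 mod 4 = 3, so the flip contributes -1; sign now +1
(105563/40467): 105563 mod 40467 = 24629, so (105563/40467) = (24629/40467)
flip (24629/40467) -> (40467/24629): both odd, 24629 mod 4 = 1, 40467 mod 4 = 3, so the flip contributes +1; sign now +1
(40467/24629): 40467 mod 24629 = 15838, so (40467/24629) = (15838/24629)
factor out 2^1: 15838 = 2^1·7919; with 24629 mod 8 = 5, (2/24629) = -1; sign now -1; continue with (7919/24629)
flip (7919/24629) -> (24629/7919): both odd, 7919 mod 4 = 3, 24629 mod 4 = 1, so the flip contributes +1; sign now -1
(24629/7919): 24629 mod 7919 = 872, so (24629/7919) = (872/7919)
factor out 2^3: 872 = 2^3·109; with 7919 mod 8 = 7, (2/7919) = +1; sign now -1; continue with (109/7919)
flip (109/7919) -> (7919/109): both odd, 109 mod 4 = 1, 7919 mod 4 = 3, so the flip contributes +1; sign now -1
(7919/109): 7919 mod 109 = 71, so (7919/109) = (71/109)
flip (71/109) -> (109/71): both odd, 71 mod 4 = 3, 109 mod 4 = 1, so the flip contributes +1; sign now -1
(109/71): 109 mod 71 = 38, so (109/71) = (38/71)
factor out 2^1: 38 = 2^1·19; with 71 mod 8 = 7, (2/71) = +1; sign now -1; continue with (19/71)
flip (19/71) -> (71/19): both odd, 19 mod 4 = 3, 71 mod 4 = 3, so the flip contributes -1; sign now +1
(71/19): 71 mod 19 = 14, so (71/19) = (14/19)
factor out 2^1: 14 = 2^1·7; with 19 mod 8 = 3, (2/19) = -1; sign now -1; continue with (7/19)
flip (7/19) -> (19/7): both odd, 7 mod 4 = 3, 19 mod 4 = 3, so the flip contributes -1; sign now +1
(19/7): 19 mod 7 = 5, so (19/7) = (5/7)
flip (5/7) -> (7/5): both odd, 5 mod 4 = 1, 7 mod 4 = 3, so the flip contributes +1; sign now +1
(7/5): 7 mod 5 = 2, so (7/5) = (2/5)
factor out 2^1: 2 = 2^1·1; with 5 mod 8 = 5, (2/5) = -1; sign now -1; continue with (1/5)
reached (1/5) = 1, so the symbol is -1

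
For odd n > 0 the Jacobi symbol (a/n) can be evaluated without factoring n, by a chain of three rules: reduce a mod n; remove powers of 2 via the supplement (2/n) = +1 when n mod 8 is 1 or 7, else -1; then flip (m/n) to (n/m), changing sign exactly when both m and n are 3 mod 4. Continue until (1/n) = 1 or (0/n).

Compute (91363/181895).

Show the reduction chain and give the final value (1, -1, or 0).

-1

flip (91363/181895) -> (181895/91363): both odd, 91363 mod 4 = 3, 181895 mod 4 = 3, so the flip contributes -1; sign now -1
(181895/91363): 181895 mod 91363 = 90532, so (181895/91363) = (90532/91363)
factor out 2^2: 90532 = 2^2·22633; with 91363 mod 8 = 3, (2/91363) = -1; sign now -1; continue with (22633/91363)
flip (22633/91363) -> (91363/22633): both odd, 22633 mod 4 = 1, 91363 mod 4 = 3, so the flip contributes +1; sign now -1
(91363/22633): 91363 mod 22633 = 831, so (91363/22633) = (831/22633)
flip (831/22633) -> (22633/831): both odd, 831 mod 4 = 3, 22633 mod 4 = 1, so the flip contributes +1; sign now -1
(22633/831): 22633 mod 831 = 196, so (22633/831) = (196/831)
factor out 2^2: 196 = 2^2·49; with 831 mod 8 = 7, (2/831) = +1; sign now -1; continue with (49/831)
flip (49/831) -> (831/49): both odd, 49 mod 4 = 1, 831 mod 4 = 3, so the flip contributes +1; sign now -1
(831/49): 831 mod 49 = 47, so (831/49) = (47/49)
flip (47/49) -> (49/47): both odd, 47 mod 4 = 3, 49 mod 4 = 1, so the flip contributes +1; sign now -1
(49/47): 49 mod 47 = 2, so (49/47) = (2/47)
factor out 2^1: 2 = 2^1·1; with 47 mod 8 = 7, (2/47) = +1; sign now -1; continue with (1/47)
reached (1/47) = 1, so the symbol is -1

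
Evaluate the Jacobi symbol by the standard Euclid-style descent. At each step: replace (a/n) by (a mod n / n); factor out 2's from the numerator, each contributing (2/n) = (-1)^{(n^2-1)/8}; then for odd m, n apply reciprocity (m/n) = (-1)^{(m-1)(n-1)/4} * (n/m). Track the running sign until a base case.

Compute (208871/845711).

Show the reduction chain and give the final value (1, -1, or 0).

1

reciprocity: (208871/845711) = -1·(845711/208871) since 208871 mod 4 = 3, 845711 mod 4 = 3; sign now -1
(845711/208871) = (10227/208871)   [reduce mod 208871]
reciprocity: (10227/208871) = -1·(208871/10227) since 10227 mod 4 = 3, 208871 mod 4 = 3; sign now +1
(208871/10227) = (4331/10227)   [reduce mod 10227]
reciprocity: (4331/10227) = -1·(10227/4331) since 4331 mod 4 = 3, 10227 mod 4 = 3; sign now -1
(10227/4331) = (1565/4331)   [reduce mod 4331]
reciprocity: (1565/4331) = +1·(4331/1565) since 1565 mod 4 = 1, 4331 mod 4 = 3; sign now -1
(4331/1565) = (1201/1565)   [reduce mod 1565]
reciprocity: (1201/1565) = +1·(1565/1201) since 1201 mod 4 = 1, 1565 mod 4 = 1; sign now -1
(1565/1201) = (364/1201)   [reduce mod 1201]
364 = 2^2·91; (2/1201) = +1 since 1201 mod 8 = 1, so (364/1201) = (+1)^2·(91/1201); sign now -1
reciprocity: (91/1201) = +1·(1201/91) since 91 mod 4 = 3, 1201 mod 4 = 1; sign now -1
(1201/91) = (18/91)   [reduce mod 91]
18 = 2^1·9; (2/91) = -1 since 91 mod 8 = 3, so (18/91) = (-1)^1·(9/91); sign now +1
reciprocity: (9/91) = +1·(91/9) since 9 mod 4 = 1, 91 mod 4 = 3; sign now +1
(91/9) = (1/9)   [reduce mod 9]
(1/9) = 1; final value = sign = +1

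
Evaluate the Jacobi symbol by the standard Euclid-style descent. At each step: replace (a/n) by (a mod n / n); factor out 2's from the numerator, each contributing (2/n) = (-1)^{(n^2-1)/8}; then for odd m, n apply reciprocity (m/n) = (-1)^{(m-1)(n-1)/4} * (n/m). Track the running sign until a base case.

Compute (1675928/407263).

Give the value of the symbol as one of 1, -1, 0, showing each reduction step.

(1675928/407263): 1675928 mod 407263 = 46876, so (1675928/407263) = (46876/407263)
factor out 2^2: 46876 = 2^2·11719; with 407263 mod 8 = 7, (2/407263) = +1; sign now +1; continue with (11719/407263)
flip (11719/407263) -> (407263/11719): both odd, 11719 mod 4 = 3, 407263 mod 4 = 3, so the flip contributes -1; sign now -1
(407263/11719): 407263 mod 11719 = 8817, so (407263/11719) = (8817/11719)
flip (8817/11719) -> (11719/8817): both odd, 8817 mod 4 = 1, 11719 mod 4 = 3, so the flip contributes +1; sign now -1
(11719/8817): 11719 mod 8817 = 2902, so (11719/8817) = (2902/8817)
factor out 2^1: 2902 = 2^1·1451; with 8817 mod 8 = 1, (2/8817) = +1; sign now -1; continue with (1451/8817)
flip (1451/8817) -> (8817/1451): both odd, 1451 mod 4 = 3, 8817 mod 4 = 1, so the flip contributes +1; sign now -1
(8817/1451): 8817 mod 1451 = 111, so (8817/1451) = (111/1451)
flip (111/1451) -> (1451/111): both odd, 111 mod 4 = 3, 1451 mod 4 = 3, so the flip contributes -1; sign now +1
(1451/111): 1451 mod 111 = 8, so (1451/111) = (8/111)
factor out 2^3: 8 = 2^3·1; with 111 mod 8 = 7, (2/111) = +1; sign now +1; continue with (1/111)
reached (1/111) = 1, so the symbol is +1

1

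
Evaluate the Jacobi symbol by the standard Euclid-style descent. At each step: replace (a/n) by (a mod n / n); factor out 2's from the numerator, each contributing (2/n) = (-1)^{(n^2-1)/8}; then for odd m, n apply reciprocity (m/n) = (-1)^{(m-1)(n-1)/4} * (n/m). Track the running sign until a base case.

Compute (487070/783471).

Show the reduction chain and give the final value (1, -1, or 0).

-1

factor out 2^1: 487070 = 2^1·243535; with 783471 mod 8 = 7, (2/783471) = +1; sign now +1; continue with (243535/783471)
flip (243535/783471) -> (783471/243535): both odd, 243535 mod 4 = 3, 783471 mod 4 = 3, so the flip contributes -1; sign now -1
(783471/243535): 783471 mod 243535 = 52866, so (783471/243535) = (52866/243535)
factor out 2^1: 52866 = 2^1·26433; with 243535 mod 8 = 7, (2/243535) = +1; sign now -1; continue with (26433/243535)
flip (26433/243535) -> (243535/26433): both odd, 26433 mod 4 = 1, 243535 mod 4 = 3, so the flip contributes +1; sign now -1
(243535/26433): 243535 mod 26433 = 5638, so (243535/26433) = (5638/26433)
factor out 2^1: 5638 = 2^1·2819; with 26433 mod 8 = 1, (2/26433) = +1; sign now -1; continue with (2819/26433)
flip (2819/26433) -> (26433/2819): both odd, 2819 mod 4 = 3, 26433 mod 4 = 1, so the flip contributes +1; sign now -1
(26433/2819): 26433 mod 2819 = 1062, so (26433/2819) = (1062/2819)
factor out 2^1: 1062 = 2^1·531; with 2819 mod 8 = 3, (2/2819) = -1; sign now +1; continue with (531/2819)
flip (531/2819) -> (2819/531): both odd, 531 mod 4 = 3, 2819 mod 4 = 3, so the flip contributes -1; sign now -1
(2819/531): 2819 mod 531 = 164, so (2819/531) = (164/531)
factor out 2^2: 164 = 2^2·41; with 531 mod 8 = 3, (2/531) = -1; sign now -1; continue with (41/531)
flip (41/531) -> (531/41): both odd, 41 mod 4 = 1, 531 mod 4 = 3, so the flip contributes +1; sign now -1
(531/41): 531 mod 41 = 39, so (531/41) = (39/41)
flip (39/41) -> (41/39): both odd, 39 mod 4 = 3, 41 mod 4 = 1, so the flip contributes +1; sign now -1
(41/39): 41 mod 39 = 2, so (41/39) = (2/39)
factor out 2^1: 2 = 2^1·1; with 39 mod 8 = 7, (2/39) = +1; sign now -1; continue with (1/39)
reached (1/39) = 1, so the symbol is -1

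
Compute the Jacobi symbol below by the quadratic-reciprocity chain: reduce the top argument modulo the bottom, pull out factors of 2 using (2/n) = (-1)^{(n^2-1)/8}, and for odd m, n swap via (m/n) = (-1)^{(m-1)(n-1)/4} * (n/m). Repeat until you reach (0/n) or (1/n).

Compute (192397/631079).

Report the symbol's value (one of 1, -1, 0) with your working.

0

reciprocity: (192397/631079) = +1·(631079/192397) since 192397 mod 4 = 1, 631079 mod 4 = 3; sign now +1
(631079/192397) = (53888/192397)   [reduce mod 192397]
53888 = 2^7·421; (2/192397) = -1 since 192397 mod 8 = 5, so (53888/192397) = (-1)^7·(421/192397); sign now -1
reciprocity: (421/192397) = +1·(192397/421) since 421 mod 4 = 1, 192397 mod 4 = 1; sign now -1
(192397/421) = (0/421)   [reduce mod 421]
(0/421) = 0   [gcd(a, n) > 1]; final value = 0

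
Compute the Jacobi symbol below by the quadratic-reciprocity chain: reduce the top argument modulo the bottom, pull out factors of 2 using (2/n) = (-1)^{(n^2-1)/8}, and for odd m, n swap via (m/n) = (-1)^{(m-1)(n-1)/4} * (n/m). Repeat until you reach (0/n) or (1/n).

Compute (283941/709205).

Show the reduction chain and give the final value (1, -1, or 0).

flip (283941/709205) -> (709205/283941): both odd, 283941 mod 4 = 1, 709205 mod 4 = 1, so the flip contributes +1; sign now +1
(709205/283941): 709205 mod 283941 = 141323, so (709205/283941) = (141323/283941)
flip (141323/283941) -> (283941/141323): both odd, 141323 mod 4 = 3, 283941 mod 4 = 1, so the flip contributes +1; sign now +1
(283941/141323): 283941 mod 141323 = 1295, so (283941/141323) = (1295/141323)
flip (1295/141323) -> (141323/1295): both odd, 1295 mod 4 = 3, 141323 mod 4 = 3, so the flip contributes -1; sign now -1
(141323/1295): 141323 mod 1295 = 168, so (141323/1295) = (168/1295)
factor out 2^3: 168 = 2^3·21; with 1295 mod 8 = 7, (2/1295) = +1; sign now -1; continue with (21/1295)
flip (21/1295) -> (1295/21): both odd, 21 mod 4 = 1, 1295 mod 4 = 3, so the flip contributes +1; sign now -1
(1295/21): 1295 mod 21 = 14, so (1295/21) = (14/21)
factor out 2^1: 14 = 2^1·7; with 21 mod 8 = 5, (2/21) = -1; sign now +1; continue with (7/21)
flip (7/21) -> (21/7): both odd, 7 mod 4 = 3, 21 mod 4 = 1, so the flip contributes +1; sign now +1
(21/7): 21 mod 7 = 0, so (21/7) = (0/7)
reached (0/7); gcd(a, n) > 1, so (0/7) = 0 and the symbol is 0

0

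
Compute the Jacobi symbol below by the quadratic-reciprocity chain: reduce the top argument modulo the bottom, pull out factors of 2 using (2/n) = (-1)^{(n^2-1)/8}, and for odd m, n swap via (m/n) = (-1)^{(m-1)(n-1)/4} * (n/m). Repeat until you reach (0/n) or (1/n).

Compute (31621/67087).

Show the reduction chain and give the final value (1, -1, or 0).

flip (31621/67087) -> (67087/31621): both odd, 31621 mod 4 = 1, 67087 mod 4 = 3, so the flip contributes +1; sign now +1
(67087/31621): 67087 mod 31621 = 3845, so (67087/31621) = (3845/31621)
flip (3845/31621) -> (31621/3845): both odd, 3845 mod 4 = 1, 31621 mod 4 = 1, so the flip contributes +1; sign now +1
(31621/3845): 31621 mod 3845 = 861, so (31621/3845) = (861/3845)
flip (861/3845) -> (3845/861): both odd, 861 mod 4 = 1, 3845 mod 4 = 1, so the flip contributes +1; sign now +1
(3845/861): 3845 mod 861 = 401, so (3845/861) = (401/861)
flip (401/861) -> (861/401): both odd, 401 mod 4 = 1, 861 mod 4 = 1, so the flip contributes +1; sign now +1
(861/401): 861 mod 401 = 59, so (861/401) = (59/401)
flip (59/401) -> (401/59): both odd, 59 mod 4 = 3, 401 mod 4 = 1, so the flip contributes +1; sign now +1
(401/59): 401 mod 59 = 47, so (401/59) = (47/59)
flip (47/59) -> (59/47): both odd, 47 mod 4 = 3, 59 mod 4 = 3, so the flip contributes -1; sign now -1
(59/47): 59 mod 47 = 12, so (59/47) = (12/47)
factor out 2^2: 12 = 2^2·3; with 47 mod 8 = 7, (2/47) = +1; sign now -1; continue with (3/47)
flip (3/47) -> (47/3): both odd, 3 mod 4 = 3, 47 mod 4 = 3, so the flip contributes -1; sign now +1
(47/3): 47 mod 3 = 2, so (47/3) = (2/3)
factor out 2^1: 2 = 2^1·1; with 3 mod 8 = 3, (2/3) = -1; sign now -1; continue with (1/3)
reached (1/3) = 1, so the symbol is -1

-1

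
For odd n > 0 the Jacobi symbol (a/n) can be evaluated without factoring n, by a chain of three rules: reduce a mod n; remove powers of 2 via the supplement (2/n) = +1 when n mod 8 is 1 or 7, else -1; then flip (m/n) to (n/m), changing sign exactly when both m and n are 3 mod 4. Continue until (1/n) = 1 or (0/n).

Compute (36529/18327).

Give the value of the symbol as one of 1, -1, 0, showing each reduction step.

1

(36529/18327): 36529 mod 18327 = 18202, so (36529/18327) = (18202/18327)
factor out 2^1: 18202 = 2^1·9101; with 18327 mod 8 = 7, (2/18327) = +1; sign now +1; continue with (9101/18327)
flip (9101/18327) -> (18327/9101): both odd, 9101 mod 4 = 1, 18327 mod 4 = 3, so the flip contributes +1; sign now +1
(18327/9101): 18327 mod 9101 = 125, so (18327/9101) = (125/9101)
flip (125/9101) -> (9101/125): both odd, 125 mod 4 = 1, 9101 mod 4 = 1, so the flip contributes +1; sign now +1
(9101/125): 9101 mod 125 = 101, so (9101/125) = (101/125)
flip (101/125) -> (125/101): both odd, 101 mod 4 = 1, 125 mod 4 = 1, so the flip contributes +1; sign now +1
(125/101): 125 mod 101 = 24, so (125/101) = (24/101)
factor out 2^3: 24 = 2^3·3; with 101 mod 8 = 5, (2/101) = -1; sign now -1; continue with (3/101)
flip (3/101) -> (101/3): both odd, 3 mod 4 = 3, 101 mod 4 = 1, so the flip contributes +1; sign now -1
(101/3): 101 mod 3 = 2, so (101/3) = (2/3)
factor out 2^1: 2 = 2^1·1; with 3 mod 8 = 3, (2/3) = -1; sign now +1; continue with (1/3)
reached (1/3) = 1, so the symbol is +1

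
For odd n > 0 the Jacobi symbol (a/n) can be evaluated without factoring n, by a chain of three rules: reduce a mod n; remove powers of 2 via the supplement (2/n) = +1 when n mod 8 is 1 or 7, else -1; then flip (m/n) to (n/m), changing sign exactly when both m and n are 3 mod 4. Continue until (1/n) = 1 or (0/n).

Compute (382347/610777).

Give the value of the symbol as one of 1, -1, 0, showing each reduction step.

1

reciprocity: (382347/610777) = +1·(610777/382347) since 382347 mod 4 = 3, 610777 mod 4 = 1; sign now +1
(610777/382347) = (228430/382347)   [reduce mod 382347]
228430 = 2^1·114215; (2/382347) = -1 since 382347 mod 8 = 3, so (228430/382347) = (-1)^1·(114215/382347); sign now -1
reciprocity: (114215/382347) = -1·(382347/114215) since 114215 mod 4 = 3, 382347 mod 4 = 3; sign now +1
(382347/114215) = (39702/114215)   [reduce mod 114215]
39702 = 2^1·19851; (2/114215) = +1 since 114215 mod 8 = 7, so (39702/114215) = (+1)^1·(19851/114215); sign now +1
reciprocity: (19851/114215) = -1·(114215/19851) since 19851 mod 4 = 3, 114215 mod 4 = 3; sign now -1
(114215/19851) = (14960/19851)   [reduce mod 19851]
14960 = 2^4·935; (2/19851) = -1 since 19851 mod 8 = 3, so (14960/19851) = (-1)^4·(935/19851); sign now -1
reciprocity: (935/19851) = -1·(19851/935) since 935 mod 4 = 3, 19851 mod 4 = 3; sign now +1
(19851/935) = (216/935)   [reduce mod 935]
216 = 2^3·27; (2/935) = +1 since 935 mod 8 = 7, so (216/935) = (+1)^3·(27/935); sign now +1
reciprocity: (27/935) = -1·(935/27) since 27 mod 4 = 3, 935 mod 4 = 3; sign now -1
(935/27) = (17/27)   [reduce mod 27]
reciprocity: (17/27) = +1·(27/17) since 17 mod 4 = 1, 27 mod 4 = 3; sign now -1
(27/17) = (10/17)   [reduce mod 17]
10 = 2^1·5; (2/17) = +1 since 17 mod 8 = 1, so (10/17) = (+1)^1·(5/17); sign now -1
reciprocity: (5/17) = +1·(17/5) since 5 mod 4 = 1, 17 mod 4 = 1; sign now -1
(17/5) = (2/5)   [reduce mod 5]
2 = 2^1·1; (2/5) = -1 since 5 mod 8 = 5, so (2/5) = (-1)^1·(1/5); sign now +1
(1/5) = 1; final value = sign = +1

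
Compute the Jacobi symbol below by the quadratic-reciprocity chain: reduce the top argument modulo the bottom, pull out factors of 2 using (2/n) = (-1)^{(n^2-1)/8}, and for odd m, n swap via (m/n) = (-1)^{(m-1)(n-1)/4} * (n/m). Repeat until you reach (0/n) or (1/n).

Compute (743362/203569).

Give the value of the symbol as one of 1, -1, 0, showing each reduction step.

-1

(743362/203569) = (132655/203569)   [reduce mod 203569]
reciprocity: (132655/203569) = +1·(203569/132655) since 132655 mod 4 = 3, 203569 mod 4 = 1; sign now +1
(203569/132655) = (70914/132655)   [reduce mod 132655]
70914 = 2^1·35457; (2/132655) = +1 since 132655 mod 8 = 7, so (70914/132655) = (+1)^1·(35457/132655); sign now +1
reciprocity: (35457/132655) = +1·(132655/35457) since 35457 mod 4 = 1, 132655 mod 4 = 3; sign now +1
(132655/35457) = (26284/35457)   [reduce mod 35457]
26284 = 2^2·6571; (2/35457) = +1 since 35457 mod 8 = 1, so (26284/35457) = (+1)^2·(6571/35457); sign now +1
reciprocity: (6571/35457) = +1·(35457/6571) since 6571 mod 4 = 3, 35457 mod 4 = 1; sign now +1
(35457/6571) = (2602/6571)   [reduce mod 6571]
2602 = 2^1·1301; (2/6571) = -1 since 6571 mod 8 = 3, so (2602/6571) = (-1)^1·(1301/6571); sign now -1
reciprocity: (1301/6571) = +1·(6571/1301) since 1301 mod 4 = 1, 6571 mod 4 = 3; sign now -1
(6571/1301) = (66/1301)   [reduce mod 1301]
66 = 2^1·33; (2/1301) = -1 since 1301 mod 8 = 5, so (66/1301) = (-1)^1·(33/1301); sign now +1
reciprocity: (33/1301) = +1·(1301/33) since 33 mod 4 = 1, 1301 mod 4 = 1; sign now +1
(1301/33) = (14/33)   [reduce mod 33]
14 = 2^1·7; (2/33) = +1 since 33 mod 8 = 1, so (14/33) = (+1)^1·(7/33); sign now +1
reciprocity: (7/33) = +1·(33/7) since 7 mod 4 = 3, 33 mod 4 = 1; sign now +1
(33/7) = (5/7)   [reduce mod 7]
reciprocity: (5/7) = +1·(7/5) since 5 mod 4 = 1, 7 mod 4 = 3; sign now +1
(7/5) = (2/5)   [reduce mod 5]
2 = 2^1·1; (2/5) = -1 since 5 mod 8 = 5, so (2/5) = (-1)^1·(1/5); sign now -1
(1/5) = 1; final value = sign = -1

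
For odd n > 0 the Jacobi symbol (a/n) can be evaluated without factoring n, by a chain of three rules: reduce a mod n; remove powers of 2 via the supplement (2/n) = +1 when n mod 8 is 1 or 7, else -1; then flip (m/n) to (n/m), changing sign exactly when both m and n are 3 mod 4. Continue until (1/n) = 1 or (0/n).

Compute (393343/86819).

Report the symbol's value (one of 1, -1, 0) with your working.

(393343/86819): 393343 mod 86819 = 46067, so (393343/86819) = (46067/86819)
flip (46067/86819) -> (86819/46067): both odd, 46067 mod 4 = 3, 86819 mod 4 = 3, so the flip contributes -1; sign now -1
(86819/46067): 86819 mod 46067 = 40752, so (86819/46067) = (40752/46067)
factor out 2^4: 40752 = 2^4·2547; with 46067 mod 8 = 3, (2/46067) = -1; sign now -1; continue with (2547/46067)
flip (2547/46067) -> (46067/2547): both odd, 2547 mod 4 = 3, 46067 mod 4 = 3, so the flip contributes -1; sign now +1
(46067/2547): 46067 mod 2547 = 221, so (46067/2547) = (221/2547)
flip (221/2547) -> (2547/221): both odd, 221 mod 4 = 1, 2547 mod 4 = 3, so the flip contributes +1; sign now +1
(2547/221): 2547 mod 221 = 116, so (2547/221) = (116/221)
factor out 2^2: 116 = 2^2·29; with 221 mod 8 = 5, (2/221) = -1; sign now +1; continue with (29/221)
flip (29/221) -> (221/29): both odd, 29 mod 4 = 1, 221 mod 4 = 1, so the flip contributes +1; sign now +1
(221/29): 221 mod 29 = 18, so (221/29) = (18/29)
factor out 2^1: 18 = 2^1·9; with 29 mod 8 = 5, (2/29) = -1; sign now -1; continue with (9/29)
flip (9/29) -> (29/9): both odd, 9 mod 4 = 1, 29 mod 4 = 1, so the flip contributes +1; sign now -1
(29/9): 29 mod 9 = 2, so (29/9) = (2/9)
factor out 2^1: 2 = 2^1·1; with 9 mod 8 = 1, (2/9) = +1; sign now -1; continue with (1/9)
reached (1/9) = 1, so the symbol is -1

-1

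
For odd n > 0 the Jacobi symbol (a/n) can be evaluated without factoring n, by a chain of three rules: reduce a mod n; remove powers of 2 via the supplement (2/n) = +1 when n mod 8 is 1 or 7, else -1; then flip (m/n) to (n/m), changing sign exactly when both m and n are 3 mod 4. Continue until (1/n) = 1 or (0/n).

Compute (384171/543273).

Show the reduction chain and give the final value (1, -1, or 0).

0

reciprocity: (384171/543273) = +1·(543273/384171) since 384171 mod 4 = 3, 543273 mod 4 = 1; sign now +1
(543273/384171) = (159102/384171)   [reduce mod 384171]
159102 = 2^1·79551; (2/384171) = -1 since 384171 mod 8 = 3, so (159102/384171) = (-1)^1·(79551/384171); sign now -1
reciprocity: (79551/384171) = -1·(384171/79551) since 79551 mod 4 = 3, 384171 mod 4 = 3; sign now +1
(384171/79551) = (65967/79551)   [reduce mod 79551]
reciprocity: (65967/79551) = -1·(79551/65967) since 65967 mod 4 = 3, 79551 mod 4 = 3; sign now -1
(79551/65967) = (13584/65967)   [reduce mod 65967]
13584 = 2^4·849; (2/65967) = +1 since 65967 mod 8 = 7, so (13584/65967) = (+1)^4·(849/65967); sign now -1
reciprocity: (849/65967) = +1·(65967/849) since 849 mod 4 = 1, 65967 mod 4 = 3; sign now -1
(65967/849) = (594/849)   [reduce mod 849]
594 = 2^1·297; (2/849) = +1 since 849 mod 8 = 1, so (594/849) = (+1)^1·(297/849); sign now -1
reciprocity: (297/849) = +1·(849/297) since 297 mod 4 = 1, 849 mod 4 = 1; sign now -1
(849/297) = (255/297)   [reduce mod 297]
reciprocity: (255/297) = +1·(297/255) since 255 mod 4 = 3, 297 mod 4 = 1; sign now -1
(297/255) = (42/255)   [reduce mod 255]
42 = 2^1·21; (2/255) = +1 since 255 mod 8 = 7, so (42/255) = (+1)^1·(21/255); sign now -1
reciprocity: (21/255) = +1·(255/21) since 21 mod 4 = 1, 255 mod 4 = 3; sign now -1
(255/21) = (3/21)   [reduce mod 21]
reciprocity: (3/21) = +1·(21/3) since 3 mod 4 = 3, 21 mod 4 = 1; sign now -1
(21/3) = (0/3)   [reduce mod 3]
(0/3) = 0   [gcd(a, n) > 1]; final value = 0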